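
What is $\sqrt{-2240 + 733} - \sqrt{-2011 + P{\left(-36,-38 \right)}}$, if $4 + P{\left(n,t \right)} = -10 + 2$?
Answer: $i \left(\sqrt{1507} - 17 \sqrt{7}\right) \approx - 6.1577 i$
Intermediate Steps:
$P{\left(n,t \right)} = -12$ ($P{\left(n,t \right)} = -4 + \left(-10 + 2\right) = -4 - 8 = -12$)
$\sqrt{-2240 + 733} - \sqrt{-2011 + P{\left(-36,-38 \right)}} = \sqrt{-2240 + 733} - \sqrt{-2011 - 12} = \sqrt{-1507} - \sqrt{-2023} = i \sqrt{1507} - 17 i \sqrt{7}$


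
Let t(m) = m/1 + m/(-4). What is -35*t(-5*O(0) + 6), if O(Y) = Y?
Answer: -315/2 ≈ -157.50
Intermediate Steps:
t(m) = 3*m/4 (t(m) = m*1 + m*(-¼) = m - m/4 = 3*m/4)
-35*t(-5*O(0) + 6) = -105*(-5*0 + 6)/4 = -105*(0 + 6)/4 = -105*6/4 = -35*9/2 = -315/2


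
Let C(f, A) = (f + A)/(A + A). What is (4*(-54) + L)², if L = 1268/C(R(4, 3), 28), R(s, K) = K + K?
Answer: 1013276224/289 ≈ 3.5061e+6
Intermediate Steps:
R(s, K) = 2*K
C(f, A) = (A + f)/(2*A) (C(f, A) = (A + f)/((2*A)) = (A + f)*(1/(2*A)) = (A + f)/(2*A))
L = 35504/17 (L = 1268/(((½)*(28 + 2*3)/28)) = 1268/(((½)*(1/28)*(28 + 6))) = 1268/(((½)*(1/28)*34)) = 1268/(17/28) = 1268*(28/17) = 35504/17 ≈ 2088.5)
(4*(-54) + L)² = (4*(-54) + 35504/17)² = (-216 + 35504/17)² = (31832/17)² = 1013276224/289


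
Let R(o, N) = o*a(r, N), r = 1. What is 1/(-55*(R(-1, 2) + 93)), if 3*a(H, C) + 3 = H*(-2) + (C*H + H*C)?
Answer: -3/15400 ≈ -0.00019481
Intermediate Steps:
a(H, C) = -1 - 2*H/3 + 2*C*H/3 (a(H, C) = -1 + (H*(-2) + (C*H + H*C))/3 = -1 + (-2*H + (C*H + C*H))/3 = -1 + (-2*H + 2*C*H)/3 = -1 + (-2*H/3 + 2*C*H/3) = -1 - 2*H/3 + 2*C*H/3)
R(o, N) = o*(-5/3 + 2*N/3) (R(o, N) = o*(-1 - ⅔*1 + (⅔)*N*1) = o*(-1 - ⅔ + 2*N/3) = o*(-5/3 + 2*N/3))
1/(-55*(R(-1, 2) + 93)) = 1/(-55*((⅓)*(-1)*(-5 + 2*2) + 93)) = 1/(-55*((⅓)*(-1)*(-5 + 4) + 93)) = 1/(-55*((⅓)*(-1)*(-1) + 93)) = 1/(-55*(⅓ + 93)) = 1/(-55*280/3) = 1/(-15400/3) = -3/15400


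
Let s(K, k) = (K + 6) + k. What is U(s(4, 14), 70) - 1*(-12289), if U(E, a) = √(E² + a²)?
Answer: 12363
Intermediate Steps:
s(K, k) = 6 + K + k (s(K, k) = (6 + K) + k = 6 + K + k)
U(s(4, 14), 70) - 1*(-12289) = √((6 + 4 + 14)² + 70²) - 1*(-12289) = √(24² + 4900) + 12289 = √(576 + 4900) + 12289 = √5476 + 12289 = 74 + 12289 = 12363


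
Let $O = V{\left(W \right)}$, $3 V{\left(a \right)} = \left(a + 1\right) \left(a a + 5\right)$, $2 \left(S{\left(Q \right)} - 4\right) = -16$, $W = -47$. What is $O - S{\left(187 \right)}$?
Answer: $-33944$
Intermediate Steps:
$S{\left(Q \right)} = -4$ ($S{\left(Q \right)} = 4 + \frac{1}{2} \left(-16\right) = 4 - 8 = -4$)
$V{\left(a \right)} = \frac{\left(1 + a\right) \left(5 + a^{2}\right)}{3}$ ($V{\left(a \right)} = \frac{\left(a + 1\right) \left(a a + 5\right)}{3} = \frac{\left(1 + a\right) \left(a^{2} + 5\right)}{3} = \frac{\left(1 + a\right) \left(5 + a^{2}\right)}{3}$)
$O = -33948$ ($O = \frac{5}{3} + \frac{\left(-47\right)^{2}}{3} + \frac{\left(-47\right)^{3}}{3} + \frac{5}{3} \left(-47\right) = \frac{5}{3} + \frac{1}{3} \cdot 2209 + \frac{1}{3} \left(-103823\right) - \frac{235}{3} = \frac{5}{3} + \frac{2209}{3} - \frac{103823}{3} - \frac{235}{3} = -33948$)
$O - S{\left(187 \right)} = -33948 - -4 = -33948 + 4 = -33944$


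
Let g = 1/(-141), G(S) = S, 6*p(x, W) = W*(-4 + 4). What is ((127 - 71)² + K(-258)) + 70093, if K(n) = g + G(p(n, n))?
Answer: 10325288/141 ≈ 73229.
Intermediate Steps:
p(x, W) = 0 (p(x, W) = (W*(-4 + 4))/6 = (W*0)/6 = (⅙)*0 = 0)
g = -1/141 ≈ -0.0070922
K(n) = -1/141 (K(n) = -1/141 + 0 = -1/141)
((127 - 71)² + K(-258)) + 70093 = ((127 - 71)² - 1/141) + 70093 = (56² - 1/141) + 70093 = (3136 - 1/141) + 70093 = 442175/141 + 70093 = 10325288/141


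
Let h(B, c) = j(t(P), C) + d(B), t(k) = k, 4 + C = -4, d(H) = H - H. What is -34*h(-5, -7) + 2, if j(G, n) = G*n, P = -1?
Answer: -270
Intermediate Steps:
d(H) = 0
C = -8 (C = -4 - 4 = -8)
h(B, c) = 8 (h(B, c) = -1*(-8) + 0 = 8 + 0 = 8)
-34*h(-5, -7) + 2 = -34*8 + 2 = -272 + 2 = -270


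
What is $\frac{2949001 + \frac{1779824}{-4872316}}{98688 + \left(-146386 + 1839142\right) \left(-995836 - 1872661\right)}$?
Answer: $- \frac{3592115744123}{5914584065782906476} \approx -6.0733 \cdot 10^{-7}$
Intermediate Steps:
$\frac{2949001 + \frac{1779824}{-4872316}}{98688 + \left(-146386 + 1839142\right) \left(-995836 - 1872661\right)} = \frac{2949001 + 1779824 \left(- \frac{1}{4872316}\right)}{98688 + 1692756 \left(-2868497\right)} = \frac{2949001 - \frac{444956}{1218079}}{98688 - 4855665507732} = \frac{3592115744123}{1218079 \left(-4855665409044\right)} = \frac{3592115744123}{1218079} \left(- \frac{1}{4855665409044}\right) = - \frac{3592115744123}{5914584065782906476}$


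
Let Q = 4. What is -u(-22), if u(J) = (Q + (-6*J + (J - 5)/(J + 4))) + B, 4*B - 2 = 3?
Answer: -555/4 ≈ -138.75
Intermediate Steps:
B = 5/4 (B = ½ + (¼)*3 = ½ + ¾ = 5/4 ≈ 1.2500)
u(J) = 21/4 - 6*J + (-5 + J)/(4 + J) (u(J) = (4 + (-6*J + (J - 5)/(J + 4))) + 5/4 = (4 + (-6*J + (-5 + J)/(4 + J))) + 5/4 = (4 - 6*J + (-5 + J)/(4 + J)) + 5/4 = 21/4 - 6*J + (-5 + J)/(4 + J))
-u(-22) = -(64 - 71*(-22) - 24*(-22)²)/(4*(4 - 22)) = -(64 + 1562 - 24*484)/(4*(-18)) = -(-1)*(64 + 1562 - 11616)/(4*18) = -(-1)*(-9990)/(4*18) = -1*555/4 = -555/4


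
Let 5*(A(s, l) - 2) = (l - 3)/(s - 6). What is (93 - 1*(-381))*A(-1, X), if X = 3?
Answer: 948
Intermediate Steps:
A(s, l) = 2 + (-3 + l)/(5*(-6 + s)) (A(s, l) = 2 + ((l - 3)/(s - 6))/5 = 2 + ((-3 + l)/(-6 + s))/5 = 2 + (-3 + l)/(5*(-6 + s)))
(93 - 1*(-381))*A(-1, X) = (93 - 1*(-381))*((-63 + 3 + 10*(-1))/(5*(-6 - 1))) = (93 + 381)*((1/5)*(-63 + 3 - 10)/(-7)) = 474*((1/5)*(-1/7)*(-70)) = 474*2 = 948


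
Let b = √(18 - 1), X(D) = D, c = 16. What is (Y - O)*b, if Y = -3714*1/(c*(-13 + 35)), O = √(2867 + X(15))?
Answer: -√48994 - 1857*√17/176 ≈ -264.85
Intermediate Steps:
O = √2882 (O = √(2867 + 15) = √2882 ≈ 53.684)
Y = -1857/176 (Y = -3714*1/(16*(-13 + 35)) = -3714/(22*16) = -3714/352 = -3714*1/352 = -1857/176 ≈ -10.551)
b = √17 ≈ 4.1231
(Y - O)*b = (-1857/176 - √2882)*√17 = √17*(-1857/176 - √2882)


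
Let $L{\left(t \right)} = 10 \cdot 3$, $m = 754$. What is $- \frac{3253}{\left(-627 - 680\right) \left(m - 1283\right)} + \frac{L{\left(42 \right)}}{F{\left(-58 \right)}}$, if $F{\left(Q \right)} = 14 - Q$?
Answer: $\frac{3417979}{8296836} \approx 0.41196$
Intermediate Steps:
$L{\left(t \right)} = 30$
$- \frac{3253}{\left(-627 - 680\right) \left(m - 1283\right)} + \frac{L{\left(42 \right)}}{F{\left(-58 \right)}} = - \frac{3253}{\left(-627 - 680\right) \left(754 - 1283\right)} + \frac{30}{14 - -58} = - \frac{3253}{\left(-1307\right) \left(-529\right)} + \frac{30}{14 + 58} = - \frac{3253}{691403} + \frac{30}{72} = \left(-3253\right) \frac{1}{691403} + 30 \cdot \frac{1}{72} = - \frac{3253}{691403} + \frac{5}{12} = \frac{3417979}{8296836}$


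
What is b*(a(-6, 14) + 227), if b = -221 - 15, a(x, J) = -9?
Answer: -51448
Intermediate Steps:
b = -236
b*(a(-6, 14) + 227) = -236*(-9 + 227) = -236*218 = -51448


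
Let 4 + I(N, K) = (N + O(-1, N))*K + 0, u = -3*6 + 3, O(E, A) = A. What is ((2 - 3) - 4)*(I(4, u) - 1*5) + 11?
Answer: 656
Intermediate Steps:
u = -15 (u = -18 + 3 = -15)
I(N, K) = -4 + 2*K*N (I(N, K) = -4 + ((N + N)*K + 0) = -4 + ((2*N)*K + 0) = -4 + (2*K*N + 0) = -4 + 2*K*N)
((2 - 3) - 4)*(I(4, u) - 1*5) + 11 = ((2 - 3) - 4)*((-4 + 2*(-15)*4) - 1*5) + 11 = (-1 - 4)*((-4 - 120) - 5) + 11 = -5*(-124 - 5) + 11 = -5*(-129) + 11 = 645 + 11 = 656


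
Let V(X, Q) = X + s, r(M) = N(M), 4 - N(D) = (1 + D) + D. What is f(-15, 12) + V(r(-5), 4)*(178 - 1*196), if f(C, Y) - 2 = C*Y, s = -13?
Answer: -178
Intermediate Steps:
N(D) = 3 - 2*D (N(D) = 4 - ((1 + D) + D) = 4 - (1 + 2*D) = 4 + (-1 - 2*D) = 3 - 2*D)
r(M) = 3 - 2*M
V(X, Q) = -13 + X (V(X, Q) = X - 13 = -13 + X)
f(C, Y) = 2 + C*Y
f(-15, 12) + V(r(-5), 4)*(178 - 1*196) = (2 - 15*12) + (-13 + (3 - 2*(-5)))*(178 - 1*196) = (2 - 180) + (-13 + (3 + 10))*(178 - 196) = -178 + (-13 + 13)*(-18) = -178 + 0*(-18) = -178 + 0 = -178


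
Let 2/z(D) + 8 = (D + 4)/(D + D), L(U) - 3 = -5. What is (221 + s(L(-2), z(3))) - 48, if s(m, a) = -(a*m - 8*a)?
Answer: 6973/41 ≈ 170.07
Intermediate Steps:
L(U) = -2 (L(U) = 3 - 5 = -2)
z(D) = 2/(-8 + (4 + D)/(2*D)) (z(D) = 2/(-8 + (D + 4)/(D + D)) = 2/(-8 + (4 + D)/((2*D))) = 2/(-8 + (4 + D)*(1/(2*D))) = 2/(-8 + (4 + D)/(2*D)))
s(m, a) = 8*a - a*m (s(m, a) = -(-8*a + a*m) = 8*a - a*m)
(221 + s(L(-2), z(3))) - 48 = (221 + (-4*3/(-4 + 15*3))*(8 - 1*(-2))) - 48 = (221 + (-4*3/(-4 + 45))*(8 + 2)) - 48 = (221 - 4*3/41*10) - 48 = (221 - 4*3*1/41*10) - 48 = (221 - 12/41*10) - 48 = (221 - 120/41) - 48 = 8941/41 - 48 = 6973/41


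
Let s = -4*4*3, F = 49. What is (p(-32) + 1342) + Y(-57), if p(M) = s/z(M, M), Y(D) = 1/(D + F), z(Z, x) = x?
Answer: 10747/8 ≈ 1343.4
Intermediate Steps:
Y(D) = 1/(49 + D) (Y(D) = 1/(D + 49) = 1/(49 + D))
s = -48 (s = -16*3 = -48)
p(M) = -48/M
(p(-32) + 1342) + Y(-57) = (-48/(-32) + 1342) + 1/(49 - 57) = (-48*(-1/32) + 1342) + 1/(-8) = (3/2 + 1342) - ⅛ = 2687/2 - ⅛ = 10747/8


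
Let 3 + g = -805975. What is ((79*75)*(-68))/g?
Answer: 201450/402989 ≈ 0.49989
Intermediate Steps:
g = -805978 (g = -3 - 805975 = -805978)
((79*75)*(-68))/g = ((79*75)*(-68))/(-805978) = (5925*(-68))*(-1/805978) = -402900*(-1/805978) = 201450/402989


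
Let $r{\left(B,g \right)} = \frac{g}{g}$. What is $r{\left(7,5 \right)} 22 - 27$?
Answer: $-5$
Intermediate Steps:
$r{\left(B,g \right)} = 1$
$r{\left(7,5 \right)} 22 - 27 = 1 \cdot 22 - 27 = 22 - 27 = -5$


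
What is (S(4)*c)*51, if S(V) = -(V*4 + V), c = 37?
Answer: -37740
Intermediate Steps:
S(V) = -5*V (S(V) = -(4*V + V) = -5*V)
(S(4)*c)*51 = (-5*4*37)*51 = -20*37*51 = -740*51 = -37740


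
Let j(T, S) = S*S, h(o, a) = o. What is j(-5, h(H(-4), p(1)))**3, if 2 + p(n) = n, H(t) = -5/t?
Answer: 15625/4096 ≈ 3.8147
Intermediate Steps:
p(n) = -2 + n
j(T, S) = S**2
j(-5, h(H(-4), p(1)))**3 = ((-5/(-4))**2)**3 = ((-5*(-1/4))**2)**3 = ((5/4)**2)**3 = (25/16)**3 = 15625/4096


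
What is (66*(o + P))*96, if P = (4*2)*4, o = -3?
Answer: 183744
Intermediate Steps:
P = 32 (P = 8*4 = 32)
(66*(o + P))*96 = (66*(-3 + 32))*96 = (66*29)*96 = 1914*96 = 183744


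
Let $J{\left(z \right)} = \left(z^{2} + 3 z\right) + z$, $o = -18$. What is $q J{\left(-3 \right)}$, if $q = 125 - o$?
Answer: $-429$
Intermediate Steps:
$J{\left(z \right)} = z^{2} + 4 z$
$q = 143$ ($q = 125 - -18 = 125 + 18 = 143$)
$q J{\left(-3 \right)} = 143 \left(- 3 \left(4 - 3\right)\right) = 143 \left(\left(-3\right) 1\right) = 143 \left(-3\right) = -429$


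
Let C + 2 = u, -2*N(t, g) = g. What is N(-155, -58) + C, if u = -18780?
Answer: -18753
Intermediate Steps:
N(t, g) = -g/2
C = -18782 (C = -2 - 18780 = -18782)
N(-155, -58) + C = -½*(-58) - 18782 = 29 - 18782 = -18753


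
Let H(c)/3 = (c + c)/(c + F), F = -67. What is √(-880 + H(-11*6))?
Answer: 22*I*√32053/133 ≈ 29.615*I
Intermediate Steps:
H(c) = 6*c/(-67 + c) (H(c) = 3*((c + c)/(c - 67)) = 3*((2*c)/(-67 + c)) = 3*(2*c/(-67 + c)) = 6*c/(-67 + c))
√(-880 + H(-11*6)) = √(-880 + 6*(-11*6)/(-67 - 11*6)) = √(-880 + 6*(-66)/(-67 - 66)) = √(-880 + 6*(-66)/(-133)) = √(-880 + 6*(-66)*(-1/133)) = √(-880 + 396/133) = √(-116644/133) = 22*I*√32053/133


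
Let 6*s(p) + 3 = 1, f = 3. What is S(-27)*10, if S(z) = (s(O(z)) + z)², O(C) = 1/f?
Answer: 67240/9 ≈ 7471.1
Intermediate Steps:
O(C) = ⅓ (O(C) = 1/3 = ⅓)
s(p) = -⅓ (s(p) = -½ + (⅙)*1 = -½ + ⅙ = -⅓)
S(z) = (-⅓ + z)²
S(-27)*10 = ((-1 + 3*(-27))²/9)*10 = ((-1 - 81)²/9)*10 = ((⅑)*(-82)²)*10 = ((⅑)*6724)*10 = (6724/9)*10 = 67240/9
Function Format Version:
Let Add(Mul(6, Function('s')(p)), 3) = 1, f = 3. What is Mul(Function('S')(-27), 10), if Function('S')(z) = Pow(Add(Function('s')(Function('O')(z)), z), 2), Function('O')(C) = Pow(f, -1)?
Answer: Rational(67240, 9) ≈ 7471.1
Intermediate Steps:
Function('O')(C) = Rational(1, 3) (Function('O')(C) = Pow(3, -1) = Rational(1, 3))
Function('s')(p) = Rational(-1, 3) (Function('s')(p) = Add(Rational(-1, 2), Mul(Rational(1, 6), 1)) = Add(Rational(-1, 2), Rational(1, 6)) = Rational(-1, 3))
Function('S')(z) = Pow(Add(Rational(-1, 3), z), 2)
Mul(Function('S')(-27), 10) = Mul(Mul(Rational(1, 9), Pow(Add(-1, Mul(3, -27)), 2)), 10) = Mul(Mul(Rational(1, 9), Pow(Add(-1, -81), 2)), 10) = Mul(Mul(Rational(1, 9), Pow(-82, 2)), 10) = Mul(Mul(Rational(1, 9), 6724), 10) = Mul(Rational(6724, 9), 10) = Rational(67240, 9)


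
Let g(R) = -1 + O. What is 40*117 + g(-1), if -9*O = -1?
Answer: 42112/9 ≈ 4679.1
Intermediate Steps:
O = ⅑ (O = -⅑*(-1) = ⅑ ≈ 0.11111)
g(R) = -8/9 (g(R) = -1 + ⅑ = -8/9)
40*117 + g(-1) = 40*117 - 8/9 = 4680 - 8/9 = 42112/9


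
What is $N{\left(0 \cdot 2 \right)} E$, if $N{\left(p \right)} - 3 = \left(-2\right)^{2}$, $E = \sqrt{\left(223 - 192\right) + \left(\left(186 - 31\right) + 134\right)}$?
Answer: $56 \sqrt{5} \approx 125.22$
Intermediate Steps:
$E = 8 \sqrt{5}$ ($E = \sqrt{31 + \left(155 + 134\right)} = \sqrt{31 + 289} = \sqrt{320} = 8 \sqrt{5} \approx 17.889$)
$N{\left(p \right)} = 7$ ($N{\left(p \right)} = 3 + \left(-2\right)^{2} = 3 + 4 = 7$)
$N{\left(0 \cdot 2 \right)} E = 7 \cdot 8 \sqrt{5} = 56 \sqrt{5}$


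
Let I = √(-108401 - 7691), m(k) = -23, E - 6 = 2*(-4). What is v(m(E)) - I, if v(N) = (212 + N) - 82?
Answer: 107 - 2*I*√29023 ≈ 107.0 - 340.72*I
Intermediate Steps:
E = -2 (E = 6 + 2*(-4) = 6 - 8 = -2)
I = 2*I*√29023 (I = √(-116092) = 2*I*√29023 ≈ 340.72*I)
v(N) = 130 + N
v(m(E)) - I = (130 - 23) - 2*I*√29023 = 107 - 2*I*√29023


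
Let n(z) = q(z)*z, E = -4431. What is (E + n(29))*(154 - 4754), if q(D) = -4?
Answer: 20916200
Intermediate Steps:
n(z) = -4*z
(E + n(29))*(154 - 4754) = (-4431 - 4*29)*(154 - 4754) = (-4431 - 116)*(-4600) = -4547*(-4600) = 20916200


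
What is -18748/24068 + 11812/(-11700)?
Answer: -31477676/17599725 ≈ -1.7885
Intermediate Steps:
-18748/24068 + 11812/(-11700) = -18748*1/24068 + 11812*(-1/11700) = -4687/6017 - 2953/2925 = -31477676/17599725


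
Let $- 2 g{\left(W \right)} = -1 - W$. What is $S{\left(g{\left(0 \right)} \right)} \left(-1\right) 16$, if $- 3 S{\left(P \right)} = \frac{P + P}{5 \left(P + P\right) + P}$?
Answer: $\frac{32}{33} \approx 0.9697$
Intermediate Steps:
$g{\left(W \right)} = \frac{1}{2} + \frac{W}{2}$ ($g{\left(W \right)} = - \frac{-1 - W}{2} = \frac{1}{2} + \frac{W}{2}$)
$S{\left(P \right)} = - \frac{2}{33}$ ($S{\left(P \right)} = - \frac{\left(P + P\right) \frac{1}{5 \left(P + P\right) + P}}{3} = - \frac{2 P \frac{1}{5 \cdot 2 P + P}}{3} = - \frac{2 P \frac{1}{10 P + P}}{3} = - \frac{2 P \frac{1}{11 P}}{3} = \left(- \frac{1}{3}\right) \frac{2}{11} = - \frac{2}{33}$)
$S{\left(g{\left(0 \right)} \right)} \left(-1\right) 16 = \left(- \frac{2}{33}\right) \left(-1\right) 16 = \frac{2}{33} \cdot 16 = \frac{32}{33}$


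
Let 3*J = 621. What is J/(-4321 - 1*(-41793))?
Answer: 207/37472 ≈ 0.0055241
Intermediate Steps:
J = 207 (J = (1/3)*621 = 207)
J/(-4321 - 1*(-41793)) = 207/(-4321 - 1*(-41793)) = 207/(-4321 + 41793) = 207/37472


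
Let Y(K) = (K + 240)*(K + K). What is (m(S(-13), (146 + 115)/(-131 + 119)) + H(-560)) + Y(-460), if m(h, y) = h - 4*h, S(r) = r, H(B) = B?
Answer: 201879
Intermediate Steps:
Y(K) = 2*K*(240 + K) (Y(K) = (240 + K)*(2*K) = 2*K*(240 + K))
m(h, y) = -3*h
(m(S(-13), (146 + 115)/(-131 + 119)) + H(-560)) + Y(-460) = (-3*(-13) - 560) + 2*(-460)*(240 - 460) = (39 - 560) + 2*(-460)*(-220) = -521 + 202400 = 201879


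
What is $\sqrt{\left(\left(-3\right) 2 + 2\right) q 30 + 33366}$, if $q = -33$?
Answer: $\sqrt{37326} \approx 193.2$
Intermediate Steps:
$\sqrt{\left(\left(-3\right) 2 + 2\right) q 30 + 33366} = \sqrt{\left(\left(-3\right) 2 + 2\right) \left(-33\right) 30 + 33366} = \sqrt{\left(-6 + 2\right) \left(-33\right) 30 + 33366} = \sqrt{\left(-4\right) \left(-33\right) 30 + 33366} = \sqrt{132 \cdot 30 + 33366} = \sqrt{3960 + 33366} = \sqrt{37326}$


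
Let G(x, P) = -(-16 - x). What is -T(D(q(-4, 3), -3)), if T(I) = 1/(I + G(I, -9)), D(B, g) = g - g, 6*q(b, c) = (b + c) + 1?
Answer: -1/16 ≈ -0.062500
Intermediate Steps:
G(x, P) = 16 + x
q(b, c) = ⅙ + b/6 + c/6 (q(b, c) = ((b + c) + 1)/6 = (1 + b + c)/6 = ⅙ + b/6 + c/6)
D(B, g) = 0
T(I) = 1/(16 + 2*I) (T(I) = 1/(I + (16 + I)) = 1/(16 + 2*I))
-T(D(q(-4, 3), -3)) = -1/(2*(8 + 0)) = -1/(2*8) = -1*1/16 = -1/16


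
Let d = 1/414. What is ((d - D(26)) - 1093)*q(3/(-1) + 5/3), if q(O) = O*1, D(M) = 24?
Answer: 924874/621 ≈ 1489.3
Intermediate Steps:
q(O) = O
d = 1/414 ≈ 0.0024155
((d - D(26)) - 1093)*q(3/(-1) + 5/3) = ((1/414 - 1*24) - 1093)*(3/(-1) + 5/3) = ((1/414 - 24) - 1093)*(3*(-1) + 5*(⅓)) = (-9935/414 - 1093)*(-3 + 5/3) = -462437/414*(-4/3) = 924874/621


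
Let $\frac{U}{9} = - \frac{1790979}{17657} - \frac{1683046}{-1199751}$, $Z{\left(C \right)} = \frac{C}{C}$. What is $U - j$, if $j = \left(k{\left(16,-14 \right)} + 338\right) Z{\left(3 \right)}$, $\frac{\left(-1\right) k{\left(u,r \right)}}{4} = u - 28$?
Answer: $- \frac{9082709014055}{7061334469} \approx -1286.3$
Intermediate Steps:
$k{\left(u,r \right)} = 112 - 4 u$ ($k{\left(u,r \right)} = - 4 \left(u - 28\right) = - 4 \left(-28 + u\right) = 112 - 4 u$)
$Z{\left(C \right)} = 1$
$U = - \frac{6357033909021}{7061334469}$ ($U = 9 \left(- \frac{1790979}{17657} - \frac{1683046}{-1199751}\right) = 9 \left(\left(-1790979\right) \frac{1}{17657} - - \frac{1683046}{1199751}\right) = 9 \left(- \frac{1790979}{17657} + \frac{1683046}{1199751}\right) = 9 \left(- \frac{2119011303007}{21184003407}\right) = - \frac{6357033909021}{7061334469} \approx -900.26$)
$j = 386$ ($j = \left(\left(112 - 64\right) + 338\right) 1 = \left(48 + 338\right) 1 = 386 \cdot 1 = 386$)
$U - j = - \frac{6357033909021}{7061334469} - 386 = - \frac{9082709014055}{7061334469}$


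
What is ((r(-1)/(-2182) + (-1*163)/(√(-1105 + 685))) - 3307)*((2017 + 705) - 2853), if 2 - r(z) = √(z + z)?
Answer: 472639878/1091 - 21353*I*√105/210 - 131*I*√2/2182 ≈ 4.3322e+5 - 1042.0*I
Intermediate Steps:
r(z) = 2 - √2*√z (r(z) = 2 - √(z + z) = 2 - √(2*z) = 2 - √2*√z)
((r(-1)/(-2182) + (-1*163)/(√(-1105 + 685))) - 3307)*((2017 + 705) - 2853) = (((2 - √2*√(-1))/(-2182) + (-1*163)/(√(-1105 + 685))) - 3307)*((2017 + 705) - 2853) = (((2 - √2*I)*(-1/2182) - 163*(-I*√105/210)) - 3307)*(2722 - 2853) = (((2 - I*√2)*(-1/2182) - 163*(-I*√105/210)) - 3307)*(-131) = (((-1/1091 + I*√2/2182) - (-163)*I*√105/210) - 3307)*(-131) = (((-1/1091 + I*√2/2182) + 163*I*√105/210) - 3307)*(-131) = ((-1/1091 + I*√2/2182 + 163*I*√105/210) - 3307)*(-131) = (-3607938/1091 + I*√2/2182 + 163*I*√105/210)*(-131) = 472639878/1091 - 21353*I*√105/210 - 131*I*√2/2182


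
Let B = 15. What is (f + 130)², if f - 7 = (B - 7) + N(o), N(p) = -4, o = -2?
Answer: 19881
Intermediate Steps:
f = 11 (f = 7 + ((15 - 7) - 4) = 7 + (8 - 4) = 7 + 4 = 11)
(f + 130)² = (11 + 130)² = 141² = 19881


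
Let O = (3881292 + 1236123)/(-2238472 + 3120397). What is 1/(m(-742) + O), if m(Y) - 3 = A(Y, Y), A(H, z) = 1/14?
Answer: 823130/7304439 ≈ 0.11269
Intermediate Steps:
A(H, z) = 1/14
m(Y) = 43/14 (m(Y) = 3 + 1/14 = 43/14)
O = 341161/58795 (O = 5117415/881925 = 5117415*(1/881925) = 341161/58795 ≈ 5.8026)
1/(m(-742) + O) = 1/(43/14 + 341161/58795) = 1/(7304439/823130) = 823130/7304439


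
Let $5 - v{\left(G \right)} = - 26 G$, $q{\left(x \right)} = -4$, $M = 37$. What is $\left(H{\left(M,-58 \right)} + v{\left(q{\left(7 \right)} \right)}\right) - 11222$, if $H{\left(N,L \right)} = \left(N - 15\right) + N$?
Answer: $-11262$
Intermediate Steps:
$H{\left(N,L \right)} = -15 + 2 N$ ($H{\left(N,L \right)} = \left(-15 + N\right) + N = -15 + 2 N$)
$v{\left(G \right)} = 5 + 26 G$ ($v{\left(G \right)} = 5 - - 26 G = 5 + 26 G$)
$\left(H{\left(M,-58 \right)} + v{\left(q{\left(7 \right)} \right)}\right) - 11222 = \left(\left(-15 + 2 \cdot 37\right) + \left(5 + 26 \left(-4\right)\right)\right) - 11222 = \left(\left(-15 + 74\right) + \left(5 - 104\right)\right) - 11222 = \left(59 - 99\right) - 11222 = -40 - 11222 = -11262$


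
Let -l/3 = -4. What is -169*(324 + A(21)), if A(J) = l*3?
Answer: -60840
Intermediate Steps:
l = 12 (l = -3*(-4) = 12)
A(J) = 36 (A(J) = 12*3 = 36)
-169*(324 + A(21)) = -169*(324 + 36) = -169*360 = -60840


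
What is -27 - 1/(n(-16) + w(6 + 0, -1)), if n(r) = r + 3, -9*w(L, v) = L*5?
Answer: -1320/49 ≈ -26.939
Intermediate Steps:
w(L, v) = -5*L/9 (w(L, v) = -L*5/9 = -5*L/9)
n(r) = 3 + r
-27 - 1/(n(-16) + w(6 + 0, -1)) = -27 - 1/((3 - 16) - 5*(6 + 0)/9) = -27 - 1/(-13 - 5/9*6) = -27 - 1/(-13 - 10/3) = -27 - 1/(-49/3) = -27 - 1*(-3/49) = -27 + 3/49 = -1320/49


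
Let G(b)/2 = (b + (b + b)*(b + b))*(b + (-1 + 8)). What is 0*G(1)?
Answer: 0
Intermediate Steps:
G(b) = 2*(7 + b)*(b + 4*b**2) (G(b) = 2*((b + (b + b)*(b + b))*(b + (-1 + 8))) = 2*((b + (2*b)*(2*b))*(b + 7)) = 2*((b + 4*b**2)*(7 + b)) = 2*((7 + b)*(b + 4*b**2)) = 2*(7 + b)*(b + 4*b**2))
0*G(1) = 0*(2*1*(7 + 4*1**2 + 29*1)) = 0*(2*1*(7 + 4*1 + 29)) = 0*(2*1*(7 + 4 + 29)) = 0*(2*1*40) = 0*80 = 0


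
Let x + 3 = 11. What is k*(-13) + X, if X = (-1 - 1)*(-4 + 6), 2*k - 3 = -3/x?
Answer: -337/16 ≈ -21.063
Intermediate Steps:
x = 8 (x = -3 + 11 = 8)
k = 21/16 (k = 3/2 + (-3/8)/2 = 3/2 + (-3*⅛)/2 = 3/2 + (½)*(-3/8) = 3/2 - 3/16 = 21/16 ≈ 1.3125)
X = -4 (X = -2*2 = -4)
k*(-13) + X = (21/16)*(-13) - 4 = -273/16 - 4 = -337/16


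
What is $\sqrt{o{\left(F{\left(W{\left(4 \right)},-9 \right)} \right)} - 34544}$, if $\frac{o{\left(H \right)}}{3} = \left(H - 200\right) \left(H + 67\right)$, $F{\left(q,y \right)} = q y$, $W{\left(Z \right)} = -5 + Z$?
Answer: $2 i \sqrt{19523} \approx 279.45 i$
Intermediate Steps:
$o{\left(H \right)} = 3 \left(-200 + H\right) \left(67 + H\right)$ ($o{\left(H \right)} = 3 \left(H - 200\right) \left(H + 67\right) = 3 \left(-200 + H\right) \left(67 + H\right)$)
$\sqrt{o{\left(F{\left(W{\left(4 \right)},-9 \right)} \right)} - 34544} = \sqrt{\left(-40200 - 399 \left(-5 + 4\right) \left(-9\right) + 3 \left(\left(-5 + 4\right) \left(-9\right)\right)^{2}\right) - 34544} = \sqrt{\left(-40200 - 399 \left(\left(-1\right) \left(-9\right)\right) + 3 \left(\left(-1\right) \left(-9\right)\right)^{2}\right) - 34544} = \sqrt{\left(-40200 - 3591 + 3 \cdot 9^{2}\right) - 34544} = \sqrt{\left(-40200 - 3591 + 3 \cdot 81\right) - 34544} = \sqrt{\left(-40200 - 3591 + 243\right) - 34544} = \sqrt{-43548 - 34544} = \sqrt{-78092} = 2 i \sqrt{19523}$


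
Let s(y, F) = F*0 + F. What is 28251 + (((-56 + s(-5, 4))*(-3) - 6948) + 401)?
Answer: 21860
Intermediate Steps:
s(y, F) = F (s(y, F) = 0 + F = F)
28251 + (((-56 + s(-5, 4))*(-3) - 6948) + 401) = 28251 + (((-56 + 4)*(-3) - 6948) + 401) = 28251 + ((-52*(-3) - 6948) + 401) = 28251 + ((156 - 6948) + 401) = 28251 + (-6792 + 401) = 28251 - 6391 = 21860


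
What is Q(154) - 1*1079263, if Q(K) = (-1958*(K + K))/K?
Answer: -1083179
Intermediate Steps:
Q(K) = -3916 (Q(K) = (-3916*K)/K = -3916)
Q(154) - 1*1079263 = -3916 - 1*1079263 = -3916 - 1079263 = -1083179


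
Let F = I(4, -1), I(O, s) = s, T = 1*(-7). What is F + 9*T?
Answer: -64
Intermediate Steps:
T = -7
F = -1
F + 9*T = -1 + 9*(-7) = -1 - 63 = -64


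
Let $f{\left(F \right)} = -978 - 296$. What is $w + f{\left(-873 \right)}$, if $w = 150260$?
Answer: $148986$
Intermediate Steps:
$f{\left(F \right)} = -1274$ ($f{\left(F \right)} = -978 - 296 = -1274$)
$w + f{\left(-873 \right)} = 150260 - 1274 = 148986$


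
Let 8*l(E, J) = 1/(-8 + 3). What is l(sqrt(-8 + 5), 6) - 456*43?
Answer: -784321/40 ≈ -19608.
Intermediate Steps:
l(E, J) = -1/40 (l(E, J) = 1/(8*(-8 + 3)) = (1/8)/(-5) = (1/8)*(-1/5) = -1/40)
l(sqrt(-8 + 5), 6) - 456*43 = -1/40 - 456*43 = -1/40 - 19608 = -784321/40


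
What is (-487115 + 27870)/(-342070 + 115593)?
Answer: 459245/226477 ≈ 2.0278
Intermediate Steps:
(-487115 + 27870)/(-342070 + 115593) = -459245/(-226477) = -459245*(-1/226477) = 459245/226477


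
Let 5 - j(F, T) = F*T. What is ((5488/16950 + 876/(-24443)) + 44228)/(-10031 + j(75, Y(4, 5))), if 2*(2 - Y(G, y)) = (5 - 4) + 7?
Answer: -2290521389098/511464275325 ≈ -4.4784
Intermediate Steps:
Y(G, y) = -2 (Y(G, y) = 2 - ((5 - 4) + 7)/2 = 2 - (1 + 7)/2 = 2 - ½*8 = 2 - 4 = -2)
j(F, T) = 5 - F*T
((5488/16950 + 876/(-24443)) + 44228)/(-10031 + j(75, Y(4, 5))) = ((5488/16950 + 876/(-24443)) + 44228)/(-10031 + (5 - 1*75*(-2))) = ((5488*(1/16950) + 876*(-1/24443)) + 44228)/(-10031 + (5 + 150)) = ((2744/8475 - 876/24443) + 44228)/(-10031 + 155) = (59647492/207154425 + 44228)/(-9876) = (9162085556392/207154425)*(-1/9876) = -2290521389098/511464275325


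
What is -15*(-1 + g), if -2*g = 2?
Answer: 30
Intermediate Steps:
g = -1 (g = -½*2 = -1)
-15*(-1 + g) = -15*(-1 - 1) = -15*(-2) = 30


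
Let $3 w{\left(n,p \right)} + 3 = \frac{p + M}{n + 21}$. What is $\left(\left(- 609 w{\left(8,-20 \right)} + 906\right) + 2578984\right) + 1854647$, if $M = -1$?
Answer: $4435293$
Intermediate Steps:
$w{\left(n,p \right)} = -1 + \frac{-1 + p}{3 \left(21 + n\right)}$ ($w{\left(n,p \right)} = -1 + \frac{\left(p - 1\right) \frac{1}{n + 21}}{3} = -1 + \frac{\left(-1 + p\right) \frac{1}{21 + n}}{3} = -1 + \frac{\frac{1}{21 + n} \left(-1 + p\right)}{3} = -1 + \frac{-1 + p}{3 \left(21 + n\right)}$)
$\left(\left(- 609 w{\left(8,-20 \right)} + 906\right) + 2578984\right) + 1854647 = \left(\left(- 609 \frac{-64 - 20 - 24}{3 \left(21 + 8\right)} + 906\right) + 2578984\right) + 1854647 = \left(\left(- 609 \frac{-64 - 20 - 24}{3 \cdot 29} + 906\right) + 2578984\right) + 1854647 = \left(\left(- 609 \cdot \frac{1}{3} \cdot \frac{1}{29} \left(-108\right) + 906\right) + 2578984\right) + 1854647 = \left(\left(\left(-609\right) \left(- \frac{36}{29}\right) + 906\right) + 2578984\right) + 1854647 = \left(\left(756 + 906\right) + 2578984\right) + 1854647 = \left(1662 + 2578984\right) + 1854647 = 2580646 + 1854647 = 4435293$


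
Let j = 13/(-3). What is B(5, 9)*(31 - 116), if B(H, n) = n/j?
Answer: 2295/13 ≈ 176.54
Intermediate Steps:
j = -13/3 (j = 13*(-⅓) = -13/3 ≈ -4.3333)
B(H, n) = -3*n/13 (B(H, n) = n/(-13/3) = n*(-3/13) = -3*n/13)
B(5, 9)*(31 - 116) = (-3/13*9)*(31 - 116) = -27/13*(-85) = 2295/13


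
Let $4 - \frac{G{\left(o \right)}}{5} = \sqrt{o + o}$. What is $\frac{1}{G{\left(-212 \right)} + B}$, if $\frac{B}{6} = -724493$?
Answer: $\frac{i}{2 \left(- 2173469 i + 5 \sqrt{106}\right)} \approx -2.3005 \cdot 10^{-7} + 5.4486 \cdot 10^{-12} i$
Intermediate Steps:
$B = -4346958$ ($B = 6 \left(-724493\right) = -4346958$)
$G{\left(o \right)} = 20 - 5 \sqrt{2} \sqrt{o}$ ($G{\left(o \right)} = 20 - 5 \sqrt{o + o} = 20 - 5 \sqrt{2 o} = 20 - 5 \sqrt{2} \sqrt{o}$)
$\frac{1}{G{\left(-212 \right)} + B} = \frac{1}{\left(20 - 5 \sqrt{2} \sqrt{-212}\right) - 4346958} = \frac{1}{\left(20 - 5 \sqrt{2} \cdot 2 i \sqrt{53}\right) - 4346958} = \frac{1}{\left(20 - 10 i \sqrt{106}\right) - 4346958} = \frac{1}{-4346938 - 10 i \sqrt{106}}$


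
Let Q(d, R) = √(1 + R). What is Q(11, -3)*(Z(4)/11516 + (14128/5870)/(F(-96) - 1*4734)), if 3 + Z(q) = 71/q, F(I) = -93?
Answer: 510471359*I*√2/652599973680 ≈ 0.0011062*I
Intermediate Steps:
Z(q) = -3 + 71/q
Q(11, -3)*(Z(4)/11516 + (14128/5870)/(F(-96) - 1*4734)) = √(1 - 3)*((-3 + 71/4)/11516 + (14128/5870)/(-93 - 1*4734)) = √(-2)*((-3 + 71*(¼))*(1/11516) + (14128*(1/5870))/(-93 - 4734)) = (I*√2)*((-3 + 71/4)*(1/11516) + (7064/2935)/(-4827)) = (I*√2)*((59/4)*(1/11516) + (7064/2935)*(-1/4827)) = (I*√2)*(59/46064 - 7064/14167245) = (I*√2)*(510471359/652599973680) = 510471359*I*√2/652599973680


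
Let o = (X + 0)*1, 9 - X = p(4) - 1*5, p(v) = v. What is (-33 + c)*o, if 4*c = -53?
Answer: -925/2 ≈ -462.50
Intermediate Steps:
c = -53/4 (c = (1/4)*(-53) = -53/4 ≈ -13.250)
X = 10 (X = 9 - (4 - 1*5) = 9 - (4 - 5) = 9 - 1*(-1) = 9 + 1 = 10)
o = 10 (o = (10 + 0)*1 = 10*1 = 10)
(-33 + c)*o = (-33 - 53/4)*10 = -185/4*10 = -925/2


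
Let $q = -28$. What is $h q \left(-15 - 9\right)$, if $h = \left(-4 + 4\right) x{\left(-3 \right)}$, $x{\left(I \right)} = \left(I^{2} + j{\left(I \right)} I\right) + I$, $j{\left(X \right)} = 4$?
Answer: $0$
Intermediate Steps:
$x{\left(I \right)} = I^{2} + 5 I$ ($x{\left(I \right)} = \left(I^{2} + 4 I\right) + I = I^{2} + 5 I$)
$h = 0$ ($h = \left(-4 + 4\right) \left(- 3 \left(5 - 3\right)\right) = 0 \left(\left(-3\right) 2\right) = 0 \left(-6\right) = 0$)
$h q \left(-15 - 9\right) = 0 \left(-28\right) \left(-15 - 9\right) = 0 \left(-15 - 9\right) = 0 \left(-24\right) = 0$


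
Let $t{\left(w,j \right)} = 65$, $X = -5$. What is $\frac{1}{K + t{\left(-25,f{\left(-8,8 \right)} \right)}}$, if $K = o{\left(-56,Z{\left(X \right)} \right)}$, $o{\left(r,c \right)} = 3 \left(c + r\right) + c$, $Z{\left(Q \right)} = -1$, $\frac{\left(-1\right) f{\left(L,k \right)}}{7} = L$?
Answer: $- \frac{1}{107} \approx -0.0093458$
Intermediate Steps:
$f{\left(L,k \right)} = - 7 L$
$o{\left(r,c \right)} = 3 r + 4 c$ ($o{\left(r,c \right)} = \left(3 c + 3 r\right) + c = 3 r + 4 c$)
$K = -172$ ($K = 3 \left(-56\right) + 4 \left(-1\right) = -168 - 4 = -172$)
$\frac{1}{K + t{\left(-25,f{\left(-8,8 \right)} \right)}} = \frac{1}{-172 + 65} = \frac{1}{-107} = - \frac{1}{107}$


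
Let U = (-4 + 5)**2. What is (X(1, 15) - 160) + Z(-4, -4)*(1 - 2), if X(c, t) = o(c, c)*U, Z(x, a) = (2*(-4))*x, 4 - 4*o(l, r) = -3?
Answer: -761/4 ≈ -190.25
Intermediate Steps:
o(l, r) = 7/4 (o(l, r) = 1 - 1/4*(-3) = 1 + 3/4 = 7/4)
Z(x, a) = -8*x
U = 1 (U = 1**2 = 1)
X(c, t) = 7/4 (X(c, t) = (7/4)*1 = 7/4)
(X(1, 15) - 160) + Z(-4, -4)*(1 - 2) = (7/4 - 160) + (-8*(-4))*(1 - 2) = -633/4 + 32*(-1) = -633/4 - 32 = -761/4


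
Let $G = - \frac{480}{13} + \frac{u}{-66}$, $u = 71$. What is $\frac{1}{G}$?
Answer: $- \frac{858}{32603} \approx -0.026317$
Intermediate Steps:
$G = - \frac{32603}{858}$ ($G = - \frac{480}{13} + \frac{71}{-66} = \left(-480\right) \frac{1}{13} + 71 \left(- \frac{1}{66}\right) = - \frac{480}{13} - \frac{71}{66} = - \frac{32603}{858} \approx -37.999$)
$\frac{1}{G} = \frac{1}{- \frac{32603}{858}} = - \frac{858}{32603}$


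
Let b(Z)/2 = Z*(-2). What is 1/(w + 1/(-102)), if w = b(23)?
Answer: -102/9385 ≈ -0.010868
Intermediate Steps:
b(Z) = -4*Z (b(Z) = 2*(Z*(-2)) = 2*(-2*Z) = -4*Z)
w = -92 (w = -4*23 = -92)
1/(w + 1/(-102)) = 1/(-92 + 1/(-102)) = 1/(-92 - 1/102) = 1/(-9385/102) = -102/9385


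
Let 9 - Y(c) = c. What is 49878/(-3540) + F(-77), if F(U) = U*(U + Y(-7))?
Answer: 2762917/590 ≈ 4682.9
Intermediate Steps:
Y(c) = 9 - c
F(U) = U*(16 + U) (F(U) = U*(U + (9 - 1*(-7))) = U*(U + (9 + 7)) = U*(U + 16) = U*(16 + U))
49878/(-3540) + F(-77) = 49878/(-3540) - 77*(16 - 77) = 49878*(-1/3540) - 77*(-61) = -8313/590 + 4697 = 2762917/590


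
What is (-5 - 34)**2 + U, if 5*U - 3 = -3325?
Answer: 4283/5 ≈ 856.60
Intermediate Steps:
U = -3322/5 (U = 3/5 + (1/5)*(-3325) = 3/5 - 665 = -3322/5 ≈ -664.40)
(-5 - 34)**2 + U = (-5 - 34)**2 - 3322/5 = (-39)**2 - 3322/5 = 1521 - 3322/5 = 4283/5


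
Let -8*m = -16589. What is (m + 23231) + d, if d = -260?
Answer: 200357/8 ≈ 25045.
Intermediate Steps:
m = 16589/8 (m = -1/8*(-16589) = 16589/8 ≈ 2073.6)
(m + 23231) + d = (16589/8 + 23231) - 260 = 202437/8 - 260 = 200357/8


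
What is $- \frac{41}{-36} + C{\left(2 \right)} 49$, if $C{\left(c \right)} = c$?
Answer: $\frac{3569}{36} \approx 99.139$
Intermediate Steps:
$- \frac{41}{-36} + C{\left(2 \right)} 49 = - \frac{41}{-36} + 2 \cdot 49 = \left(-41\right) \left(- \frac{1}{36}\right) + 98 = \frac{41}{36} + 98 = \frac{3569}{36}$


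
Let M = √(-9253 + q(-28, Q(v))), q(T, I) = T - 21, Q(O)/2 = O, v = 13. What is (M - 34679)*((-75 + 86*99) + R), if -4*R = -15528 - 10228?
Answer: -515954162 + 14878*I*√9302 ≈ -5.1595e+8 + 1.4349e+6*I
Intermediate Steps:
Q(O) = 2*O
q(T, I) = -21 + T
R = 6439 (R = -(-15528 - 10228)/4 = -¼*(-25756) = 6439)
M = I*√9302 (M = √(-9253 + (-21 - 28)) = √(-9253 - 49) = √(-9302) = I*√9302 ≈ 96.447*I)
(M - 34679)*((-75 + 86*99) + R) = (I*√9302 - 34679)*((-75 + 86*99) + 6439) = (-34679 + I*√9302)*((-75 + 8514) + 6439) = (-34679 + I*√9302)*(8439 + 6439) = (-34679 + I*√9302)*14878 = -515954162 + 14878*I*√9302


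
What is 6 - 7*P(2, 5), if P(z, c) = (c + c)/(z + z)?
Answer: -23/2 ≈ -11.500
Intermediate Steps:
P(z, c) = c/z (P(z, c) = (2*c)/((2*z)) = (2*c)*(1/(2*z)) = c/z)
6 - 7*P(2, 5) = 6 - 35/2 = -23/2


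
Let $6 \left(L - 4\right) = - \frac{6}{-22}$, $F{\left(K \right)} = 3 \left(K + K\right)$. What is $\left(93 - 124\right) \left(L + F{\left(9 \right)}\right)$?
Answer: $- \frac{39587}{22} \approx -1799.4$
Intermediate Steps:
$F{\left(K \right)} = 6 K$ ($F{\left(K \right)} = 3 \cdot 2 K = 6 K$)
$L = \frac{89}{22}$ ($L = 4 + \frac{\left(-6\right) \frac{1}{-22}}{6} = 4 + \frac{\left(-6\right) \left(- \frac{1}{22}\right)}{6} = 4 + \frac{1}{6} \cdot \frac{3}{11} = 4 + \frac{1}{22} = \frac{89}{22} \approx 4.0455$)
$\left(93 - 124\right) \left(L + F{\left(9 \right)}\right) = \left(93 - 124\right) \left(\frac{89}{22} + 6 \cdot 9\right) = \left(93 - 124\right) \left(\frac{89}{22} + 54\right) = \left(-31\right) \frac{1277}{22} = - \frac{39587}{22}$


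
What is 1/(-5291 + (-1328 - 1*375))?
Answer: -1/6994 ≈ -0.00014298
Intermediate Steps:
1/(-5291 + (-1328 - 1*375)) = 1/(-5291 + (-1328 - 375)) = 1/(-5291 - 1703) = 1/(-6994) = -1/6994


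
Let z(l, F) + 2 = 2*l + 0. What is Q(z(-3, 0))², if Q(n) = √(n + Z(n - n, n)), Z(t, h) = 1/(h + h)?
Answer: -129/16 ≈ -8.0625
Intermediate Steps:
Z(t, h) = 1/(2*h)
z(l, F) = -2 + 2*l (z(l, F) = -2 + (2*l + 0) = -2 + 2*l)
Q(n) = √(n + 1/(2*n))
Q(z(-3, 0))² = (√(2/(-2 + 2*(-3)) + 4*(-2 + 2*(-3)))/2)² = (√(2/(-2 - 6) + 4*(-2 - 6))/2)² = (√(2/(-8) + 4*(-8))/2)² = (√(2*(-⅛) - 32)/2)² = (√(-¼ - 32)/2)² = (√(-129/4)/2)² = ((I*√129/2)/2)² = (I*√129/4)² = -129/16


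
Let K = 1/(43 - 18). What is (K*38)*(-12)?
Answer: -456/25 ≈ -18.240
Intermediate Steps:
K = 1/25 ≈ 0.040000
(K*38)*(-12) = ((1/25)*38)*(-12) = (38/25)*(-12) = -456/25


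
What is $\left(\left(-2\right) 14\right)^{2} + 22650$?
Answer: $23434$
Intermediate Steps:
$\left(\left(-2\right) 14\right)^{2} + 22650 = \left(-28\right)^{2} + 22650 = 784 + 22650 = 23434$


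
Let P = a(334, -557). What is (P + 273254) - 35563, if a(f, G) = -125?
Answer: 237566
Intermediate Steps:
P = -125
(P + 273254) - 35563 = (-125 + 273254) - 35563 = 273129 - 35563 = 237566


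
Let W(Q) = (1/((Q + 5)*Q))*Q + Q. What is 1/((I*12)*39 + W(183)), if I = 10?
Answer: 188/914245 ≈ 0.00020563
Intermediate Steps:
W(Q) = Q + 1/(5 + Q) (W(Q) = (1/((5 + Q)*Q))*Q + Q = (1/(Q*(5 + Q)))*Q + Q = 1/(5 + Q) + Q = Q + 1/(5 + Q))
1/((I*12)*39 + W(183)) = 1/((10*12)*39 + (1 + 183² + 5*183)/(5 + 183)) = 1/(120*39 + (1 + 33489 + 915)/188) = 1/(4680 + (1/188)*34405) = 1/(4680 + 34405/188) = 1/(914245/188) = 188/914245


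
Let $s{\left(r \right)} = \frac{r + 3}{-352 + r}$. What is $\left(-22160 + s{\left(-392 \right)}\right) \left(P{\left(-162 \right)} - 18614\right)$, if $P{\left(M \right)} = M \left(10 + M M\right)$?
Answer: $\frac{35213524624531}{372} \approx 9.466 \cdot 10^{10}$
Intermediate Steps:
$P{\left(M \right)} = M \left(10 + M^{2}\right)$
$s{\left(r \right)} = \frac{3 + r}{-352 + r}$
$\left(-22160 + s{\left(-392 \right)}\right) \left(P{\left(-162 \right)} - 18614\right) = \left(-22160 + \frac{3 - 392}{-352 - 392}\right) \left(- 162 \left(10 + \left(-162\right)^{2}\right) - 18614\right) = \left(-22160 + \frac{1}{-744} \left(-389\right)\right) \left(- 162 \left(10 + 26244\right) - 18614\right) = \left(-22160 - - \frac{389}{744}\right) \left(\left(-162\right) 26254 - 18614\right) = \left(-22160 + \frac{389}{744}\right) \left(-4253148 - 18614\right) = \left(- \frac{16486651}{744}\right) \left(-4271762\right) = \frac{35213524624531}{372}$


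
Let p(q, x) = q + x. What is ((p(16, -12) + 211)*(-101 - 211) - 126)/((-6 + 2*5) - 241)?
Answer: 22402/79 ≈ 283.57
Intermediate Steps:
((p(16, -12) + 211)*(-101 - 211) - 126)/((-6 + 2*5) - 241) = (((16 - 12) + 211)*(-101 - 211) - 126)/((-6 + 2*5) - 241) = ((4 + 211)*(-312) - 126)/((-6 + 10) - 241) = (215*(-312) - 126)/(4 - 241) = (-67080 - 126)/(-237) = -67206*(-1/237) = 22402/79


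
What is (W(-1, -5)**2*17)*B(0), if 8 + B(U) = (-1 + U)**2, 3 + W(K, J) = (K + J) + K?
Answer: -11900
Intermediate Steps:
W(K, J) = -3 + J + 2*K (W(K, J) = -3 + ((K + J) + K) = -3 + ((J + K) + K) = -3 + (J + 2*K) = -3 + J + 2*K)
B(U) = -8 + (-1 + U)**2
(W(-1, -5)**2*17)*B(0) = ((-3 - 5 + 2*(-1))**2*17)*(-8 + (-1 + 0)**2) = ((-3 - 5 - 2)**2*17)*(-8 + (-1)**2) = ((-10)**2*17)*(-8 + 1) = (100*17)*(-7) = 1700*(-7) = -11900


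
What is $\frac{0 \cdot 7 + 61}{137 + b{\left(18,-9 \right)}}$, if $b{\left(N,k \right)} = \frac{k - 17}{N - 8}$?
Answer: $\frac{305}{672} \approx 0.45387$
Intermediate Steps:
$b{\left(N,k \right)} = \frac{-17 + k}{-8 + N}$
$\frac{0 \cdot 7 + 61}{137 + b{\left(18,-9 \right)}} = \frac{0 \cdot 7 + 61}{137 + \frac{-17 - 9}{-8 + 18}} = \frac{0 + 61}{137 + \frac{1}{10} \left(-26\right)} = \frac{61}{137 + \frac{1}{10} \left(-26\right)} = \frac{61}{137 - \frac{13}{5}} = \frac{61}{\frac{672}{5}} = 61 \cdot \frac{5}{672} = \frac{305}{672}$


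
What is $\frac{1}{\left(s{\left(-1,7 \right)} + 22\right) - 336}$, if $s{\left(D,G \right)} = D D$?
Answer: $- \frac{1}{313} \approx -0.0031949$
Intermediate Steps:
$s{\left(D,G \right)} = D^{2}$
$\frac{1}{\left(s{\left(-1,7 \right)} + 22\right) - 336} = \frac{1}{\left(\left(-1\right)^{2} + 22\right) - 336} = \frac{1}{\left(1 + 22\right) - 336} = \frac{1}{23 - 336} = \frac{1}{-313} = - \frac{1}{313}$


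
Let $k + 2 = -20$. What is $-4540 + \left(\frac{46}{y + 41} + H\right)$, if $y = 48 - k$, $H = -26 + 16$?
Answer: $- \frac{505004}{111} \approx -4549.6$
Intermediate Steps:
$k = -22$ ($k = -2 - 20 = -22$)
$H = -10$
$y = 70$ ($y = 48 - -22 = 48 + 22 = 70$)
$-4540 + \left(\frac{46}{y + 41} + H\right) = -4540 - \left(10 - \frac{46}{70 + 41}\right) = -4540 - \left(10 - \frac{46}{111}\right) = -4540 + \left(46 \cdot \frac{1}{111} - 10\right) = -4540 + \left(\frac{46}{111} - 10\right) = -4540 - \frac{1064}{111} = - \frac{505004}{111}$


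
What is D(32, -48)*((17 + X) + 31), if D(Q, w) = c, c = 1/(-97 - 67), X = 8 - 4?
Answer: -13/41 ≈ -0.31707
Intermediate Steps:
X = 4
c = -1/164 (c = 1/(-164) = -1/164 ≈ -0.0060976)
D(Q, w) = -1/164
D(32, -48)*((17 + X) + 31) = -((17 + 4) + 31)/164 = -(21 + 31)/164 = -1/164*52 = -13/41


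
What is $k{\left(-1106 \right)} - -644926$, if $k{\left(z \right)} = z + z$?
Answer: $642714$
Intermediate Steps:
$k{\left(z \right)} = 2 z$
$k{\left(-1106 \right)} - -644926 = 2 \left(-1106\right) - -644926 = -2212 + 644926 = 642714$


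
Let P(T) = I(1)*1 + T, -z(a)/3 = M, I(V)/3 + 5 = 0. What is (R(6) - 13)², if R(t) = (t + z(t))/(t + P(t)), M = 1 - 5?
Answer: 361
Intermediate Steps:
I(V) = -15 (I(V) = -15 + 3*0 = -15 + 0 = -15)
M = -4
z(a) = 12 (z(a) = -3*(-4) = 12)
P(T) = -15 + T (P(T) = -15*1 + T = -15 + T)
R(t) = (12 + t)/(-15 + 2*t) (R(t) = (t + 12)/(t + (-15 + t)) = (12 + t)/(-15 + 2*t))
(R(6) - 13)² = ((12 + 6)/(-15 + 2*6) - 13)² = (18/(-15 + 12) - 13)² = (18/(-3) - 13)² = (-⅓*18 - 13)² = (-6 - 13)² = (-19)² = 361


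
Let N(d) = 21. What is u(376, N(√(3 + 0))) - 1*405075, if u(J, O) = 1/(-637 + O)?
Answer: -249526201/616 ≈ -4.0508e+5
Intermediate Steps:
u(376, N(√(3 + 0))) - 1*405075 = 1/(-637 + 21) - 1*405075 = 1/(-616) - 405075 = -1/616 - 405075 = -249526201/616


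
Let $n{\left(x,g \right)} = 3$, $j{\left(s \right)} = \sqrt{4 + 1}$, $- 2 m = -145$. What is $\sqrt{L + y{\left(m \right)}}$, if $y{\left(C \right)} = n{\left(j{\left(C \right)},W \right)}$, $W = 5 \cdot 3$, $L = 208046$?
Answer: $\sqrt{208049} \approx 456.12$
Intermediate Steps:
$m = \frac{145}{2}$ ($m = \left(- \frac{1}{2}\right) \left(-145\right) = \frac{145}{2} \approx 72.5$)
$j{\left(s \right)} = \sqrt{5}$
$W = 15$
$y{\left(C \right)} = 3$
$\sqrt{L + y{\left(m \right)}} = \sqrt{208046 + 3} = \sqrt{208049}$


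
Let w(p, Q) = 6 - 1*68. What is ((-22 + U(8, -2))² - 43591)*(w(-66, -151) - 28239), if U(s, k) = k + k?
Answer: 1214537415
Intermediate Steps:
U(s, k) = 2*k
w(p, Q) = -62 (w(p, Q) = 6 - 68 = -62)
((-22 + U(8, -2))² - 43591)*(w(-66, -151) - 28239) = ((-22 + 2*(-2))² - 43591)*(-62 - 28239) = ((-22 - 4)² - 43591)*(-28301) = ((-26)² - 43591)*(-28301) = (676 - 43591)*(-28301) = -42915*(-28301) = 1214537415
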